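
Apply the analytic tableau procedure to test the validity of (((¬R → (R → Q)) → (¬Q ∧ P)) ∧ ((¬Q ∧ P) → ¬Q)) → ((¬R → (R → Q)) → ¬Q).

Assume the negation and expand:
Initial set: {¬((((¬R → (R → Q)) → (¬Q ∧ P)) ∧ ((¬Q ∧ P) → ¬Q)) → ((¬R → (R → Q)) → ¬Q))}.
¬((((¬R → (R → Q)) → (¬Q ∧ P)) ∧ ((¬Q ∧ P) → ¬Q)) → ((¬R → (R → Q)) → ¬Q)): α-rule — add (((¬R → (R → Q)) → (¬Q ∧ P)) ∧ ((¬Q ∧ P) → ¬Q)), ¬((¬R → (R → Q)) → ¬Q).
(((¬R → (R → Q)) → (¬Q ∧ P)) ∧ ((¬Q ∧ P) → ¬Q)): α-rule — add ((¬R → (R → Q)) → (¬Q ∧ P)), ((¬Q ∧ P) → ¬Q).
¬((¬R → (R → Q)) → ¬Q): α-rule — add (¬R → (R → Q)), ¬¬Q.
((¬R → (R → Q)) → (¬Q ∧ P)): β-rule — branch into ¬(¬R → (R → Q))  //  (¬Q ∧ P).
  branch 1 (add ¬(¬R → (R → Q))):
    ¬(¬R → (R → Q)): α-rule — add ¬R, ¬(R → Q).
    ¬(R → Q): α-rule — add R, ¬Q.
    × closes — contains both R and ¬R.
  branch 2 (add (¬Q ∧ P)):
    (¬Q ∧ P): α-rule — add ¬Q, P.
    × closes — contains both Q and ¬Q.
All 2 branches close.
Every branch closed, so the negation is unsatisfiable and the formula is valid.

Valid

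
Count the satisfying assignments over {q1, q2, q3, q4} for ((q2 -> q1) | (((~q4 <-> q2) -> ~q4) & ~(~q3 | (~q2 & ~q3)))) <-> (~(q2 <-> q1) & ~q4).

4

Initial set: {(((q2 -> q1) | (((~q4 <-> q2) -> ~q4) & ~(~q3 | (~q2 & ~q3)))) <-> (~(q2 <-> q1) & ~q4))}.
(((q2 -> q1) | (((~q4 <-> q2) -> ~q4) & ~(~q3 | (~q2 & ~q3)))) <-> (~(q2 <-> q1) & ~q4)): β-rule — branch into ((q2 -> q1) | (((~q4 <-> q2) -> ~q4) & ~(~q3 | (~q2 & ~q3)))), (~(q2 <-> q1) & ~q4)  //  ~((q2 -> q1) | (((~q4 <-> q2) -> ~q4) & ~(~q3 | (~q2 & ~q3)))), ~(~(q2 <-> q1) & ~q4).
  branch 1 (add ((q2 -> q1) | (((~q4 <-> q2) -> ~q4) & ~(~q3 | (~q2 & ~q3)))), (~(q2 <-> q1) & ~q4)):
    (~(q2 <-> q1) & ~q4): α-rule — add ~(q2 <-> q1), ~q4.
    ((q2 -> q1) | (((~q4 <-> q2) -> ~q4) & ~(~q3 | (~q2 & ~q3)))): β-rule — branch into (q2 -> q1)  //  (((~q4 <-> q2) -> ~q4) & ~(~q3 | (~q2 & ~q3))).
      branch 1.1 (add (q2 -> q1)):
        ~(q2 <-> q1): β-rule — branch into q2, ~q1  //  ~q2, q1.
          branch 1.1.1 (add q2, ~q1):
            (q2 -> q1): β-rule — branch into ~q2  //  q1.
              branch 1.1.1.1 (add ~q2):
                × closes — contains both q2 and ~q2.
              branch 1.1.1.2 (add q1):
                × closes — contains both q1 and ~q1.
          branch 1.1.2 (add ~q2, q1):
            (q2 -> q1): β-rule — branch into ~q2  //  q1.
              branch 1.1.2.1 (add ~q2):
                ○ open, literals {q1=1, q2=0, q4=0}.
              branch 1.1.2.2 (add q1):
                ○ open, literals {q1=1, q2=0, q4=0}.
      branch 1.2 (add (((~q4 <-> q2) -> ~q4) & ~(~q3 | (~q2 & ~q3)))):
        (((~q4 <-> q2) -> ~q4) & ~(~q3 | (~q2 & ~q3))): α-rule — add ((~q4 <-> q2) -> ~q4), ~(~q3 | (~q2 & ~q3)).
        ~(~q3 | (~q2 & ~q3)): α-rule — add ~~q3, ~(~q2 & ~q3).
        ~(q2 <-> q1): β-rule — branch into q2, ~q1  //  ~q2, q1.
          branch 1.2.1 (add q2, ~q1):
            ((~q4 <-> q2) -> ~q4): β-rule — branch into ~(~q4 <-> q2)  //  ~q4.
              branch 1.2.1.1 (add ~(~q4 <-> q2)):
                ~(~q2 & ~q3): β-rule — branch into ~~q2  //  ~~q3.
                  branch 1.2.1.1.1 (add ~~q2):
                    ~(~q4 <-> q2): β-rule — branch into ~q4, ~q2  //  ~~q4, q2.
                      branch 1.2.1.1.1.1 (add ~q4, ~q2):
                        × closes — contains both q2 and ~q2.
                      branch 1.2.1.1.1.2 (add ~~q4, q2):
                        × closes — contains both q4 and ~q4.
                  branch 1.2.1.1.2 (add ~~q3):
                    ~(~q4 <-> q2): β-rule — branch into ~q4, ~q2  //  ~~q4, q2.
                      branch 1.2.1.1.2.1 (add ~q4, ~q2):
                        × closes — contains both q2 and ~q2.
                      branch 1.2.1.1.2.2 (add ~~q4, q2):
                        × closes — contains both q4 and ~q4.
              branch 1.2.1.2 (add ~q4):
                ~(~q2 & ~q3): β-rule — branch into ~~q2  //  ~~q3.
                  branch 1.2.1.2.1 (add ~~q2):
                    ○ open, literals {q1=0, q2=1, q3=1, q4=0}.
                  branch 1.2.1.2.2 (add ~~q3):
                    ○ open, literals {q1=0, q2=1, q3=1, q4=0}.
          branch 1.2.2 (add ~q2, q1):
            ((~q4 <-> q2) -> ~q4): β-rule — branch into ~(~q4 <-> q2)  //  ~q4.
              branch 1.2.2.1 (add ~(~q4 <-> q2)):
                ~(~q2 & ~q3): β-rule — branch into ~~q2  //  ~~q3.
                  branch 1.2.2.1.1 (add ~~q2):
                    × closes — contains both q2 and ~q2.
                  branch 1.2.2.1.2 (add ~~q3):
                    ~(~q4 <-> q2): β-rule — branch into ~q4, ~q2  //  ~~q4, q2.
                      branch 1.2.2.1.2.1 (add ~q4, ~q2):
                        ○ open, literals {q1=1, q2=0, q3=1, q4=0}.
                      branch 1.2.2.1.2.2 (add ~~q4, q2):
                        × closes — contains both q4 and ~q4.
              branch 1.2.2.2 (add ~q4):
                ~(~q2 & ~q3): β-rule — branch into ~~q2  //  ~~q3.
                  branch 1.2.2.2.1 (add ~~q2):
                    × closes — contains both q2 and ~q2.
                  branch 1.2.2.2.2 (add ~~q3):
                    ○ open, literals {q1=1, q2=0, q3=1, q4=0}.
  branch 2 (add ~((q2 -> q1) | (((~q4 <-> q2) -> ~q4) & ~(~q3 | (~q2 & ~q3)))), ~(~(q2 <-> q1) & ~q4)):
    ~((q2 -> q1) | (((~q4 <-> q2) -> ~q4) & ~(~q3 | (~q2 & ~q3)))): α-rule — add ~(q2 -> q1), ~(((~q4 <-> q2) -> ~q4) & ~(~q3 | (~q2 & ~q3))).
    ~(q2 -> q1): α-rule — add q2, ~q1.
    ~(~(q2 <-> q1) & ~q4): β-rule — branch into ~~(q2 <-> q1)  //  ~~q4.
      branch 2.1 (add ~~(q2 <-> q1)):
        ~(((~q4 <-> q2) -> ~q4) & ~(~q3 | (~q2 & ~q3))): β-rule — branch into ~((~q4 <-> q2) -> ~q4)  //  ~~(~q3 | (~q2 & ~q3)).
          branch 2.1.1 (add ~((~q4 <-> q2) -> ~q4)):
            ~((~q4 <-> q2) -> ~q4): α-rule — add (~q4 <-> q2), ~~q4.
            ~~(q2 <-> q1): β-rule — branch into q2, q1  //  ~q2, ~q1.
              branch 2.1.1.1 (add q2, q1):
                × closes — contains both q1 and ~q1.
              branch 2.1.1.2 (add ~q2, ~q1):
                × closes — contains both q2 and ~q2.
          branch 2.1.2 (add ~~(~q3 | (~q2 & ~q3))):
            ~~(q2 <-> q1): β-rule — branch into q2, q1  //  ~q2, ~q1.
              branch 2.1.2.1 (add q2, q1):
                × closes — contains both q1 and ~q1.
              branch 2.1.2.2 (add ~q2, ~q1):
                × closes — contains both q2 and ~q2.
      branch 2.2 (add ~~q4):
        ~(((~q4 <-> q2) -> ~q4) & ~(~q3 | (~q2 & ~q3))): β-rule — branch into ~((~q4 <-> q2) -> ~q4)  //  ~~(~q3 | (~q2 & ~q3)).
          branch 2.2.1 (add ~((~q4 <-> q2) -> ~q4)):
            ~((~q4 <-> q2) -> ~q4): α-rule — add (~q4 <-> q2), ~~q4.
            (~q4 <-> q2): β-rule — branch into ~q4, q2  //  ~~q4, ~q2.
              branch 2.2.1.1 (add ~q4, q2):
                × closes — contains both q4 and ~q4.
              branch 2.2.1.2 (add ~~q4, ~q2):
                × closes — contains both q2 and ~q2.
          branch 2.2.2 (add ~~(~q3 | (~q2 & ~q3))):
            ~~(~q3 | (~q2 & ~q3)): β-rule — branch into ~q3  //  (~q2 & ~q3).
              branch 2.2.2.1 (add ~q3):
                ○ open, literals {q1=0, q2=1, q3=0, q4=1}.
              branch 2.2.2.2 (add (~q2 & ~q3)):
                (~q2 & ~q3): α-rule — add ~q2, ~q3.
                × closes — contains both q2 and ~q2.
16 branches closed, 7 open.
Each open branch fixes some atoms; the unmentioned ones are free. Counting distinct full assignments: branch {q1=1, q2=0, q4=0} (q3) contributes 2 new; branch {q1=1, q2=0, q4=0} (q3) contributes 0 new; branch {q1=0, q2=1, q3=1, q4=0} (none free) contributes 1 new; branch {q1=0, q2=1, q3=1, q4=0} (none free) contributes 0 new; branch {q1=1, q2=0, q3=1, q4=0} (none free) contributes 0 new; branch {q1=1, q2=0, q3=1, q4=0} (none free) contributes 0 new; branch {q1=0, q2=1, q3=0, q4=1} (none free) contributes 1 new. Total: 4.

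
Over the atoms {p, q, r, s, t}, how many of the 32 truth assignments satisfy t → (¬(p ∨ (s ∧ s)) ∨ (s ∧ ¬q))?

24

Initial set: {(t → (¬(p ∨ (s ∧ s)) ∨ (s ∧ ¬q)))}.
(t → (¬(p ∨ (s ∧ s)) ∨ (s ∧ ¬q))): β-rule — branch into ¬t  //  (¬(p ∨ (s ∧ s)) ∨ (s ∧ ¬q)).
  branch 1 (add ¬t):
    ○ open, literals {t=false}.
  branch 2 (add (¬(p ∨ (s ∧ s)) ∨ (s ∧ ¬q))):
    (¬(p ∨ (s ∧ s)) ∨ (s ∧ ¬q)): β-rule — branch into ¬(p ∨ (s ∧ s))  //  (s ∧ ¬q).
      branch 2.1 (add ¬(p ∨ (s ∧ s))):
        ¬(p ∨ (s ∧ s)): α-rule — add ¬p, ¬(s ∧ s).
        ¬(s ∧ s): β-rule — branch into ¬s  //  ¬s.
          branch 2.1.1 (add ¬s):
            ○ open, literals {p=false, s=false}.
          branch 2.1.2 (add ¬s):
            ○ open, literals {p=false, s=false}.
      branch 2.2 (add (s ∧ ¬q)):
        (s ∧ ¬q): α-rule — add s, ¬q.
        ○ open, literals {q=false, s=true}.
0 branches closed, 4 open.
Each open branch fixes some atoms; the unmentioned ones are free. Counting distinct full assignments: branch {t=false} (p, q, r, s) contributes 16 new; branch {p=false, s=false} (q, r, t) contributes 4 new; branch {p=false, s=false} (q, r, t) contributes 0 new; branch {q=false, s=true} (p, r, t) contributes 4 new. Total: 24.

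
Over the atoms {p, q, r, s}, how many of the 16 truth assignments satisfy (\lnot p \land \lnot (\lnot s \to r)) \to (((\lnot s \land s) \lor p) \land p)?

Initial set: {((\lnot p \land \lnot (\lnot s \to r)) \to (((\lnot s \land s) \lor p) \land p))}.
((\lnot p \land \lnot (\lnot s \to r)) \to (((\lnot s \land s) \lor p) \land p)): β-rule — branch into \lnot (\lnot p \land \lnot (\lnot s \to r))  //  (((\lnot s \land s) \lor p) \land p).
  branch 1 (add \lnot (\lnot p \land \lnot (\lnot s \to r))):
    \lnot (\lnot p \land \lnot (\lnot s \to r)): β-rule — branch into \lnot \lnot p  //  \lnot \lnot (\lnot s \to r).
      branch 1.1 (add \lnot \lnot p):
        ○ open, literals {p=1}.
      branch 1.2 (add \lnot \lnot (\lnot s \to r)):
        \lnot \lnot (\lnot s \to r): β-rule — branch into \lnot \lnot s  //  r.
          branch 1.2.1 (add \lnot \lnot s):
            ○ open, literals {s=1}.
          branch 1.2.2 (add r):
            ○ open, literals {r=1}.
  branch 2 (add (((\lnot s \land s) \lor p) \land p)):
    (((\lnot s \land s) \lor p) \land p): α-rule — add ((\lnot s \land s) \lor p), p.
    ((\lnot s \land s) \lor p): β-rule — branch into (\lnot s \land s)  //  p.
      branch 2.1 (add (\lnot s \land s)):
        (\lnot s \land s): α-rule — add \lnot s, s.
        × closes — contains both s and \lnot s.
      branch 2.2 (add p):
        ○ open, literals {p=1}.
1 branch closed, 4 open.
Each open branch fixes some atoms; the unmentioned ones are free. Counting distinct full assignments: branch {p=1} (q, r, s) contributes 8 new; branch {s=1} (p, q, r) contributes 4 new; branch {r=1} (p, q, s) contributes 2 new; branch {p=1} (q, r, s) contributes 0 new. Total: 14.

14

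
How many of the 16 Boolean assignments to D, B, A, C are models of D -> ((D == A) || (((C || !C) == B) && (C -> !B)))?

Initial set: {(D -> ((D == A) || (((C || !C) == B) && (C -> !B))))}.
(D -> ((D == A) || (((C || !C) == B) && (C -> !B)))): β-rule — branch into !D  //  ((D == A) || (((C || !C) == B) && (C -> !B))).
  branch 1 (add !D):
    ○ open, literals {D=0}.
  branch 2 (add ((D == A) || (((C || !C) == B) && (C -> !B)))):
    ((D == A) || (((C || !C) == B) && (C -> !B))): β-rule — branch into (D == A)  //  (((C || !C) == B) && (C -> !B)).
      branch 2.1 (add (D == A)):
        (D == A): β-rule — branch into D, A  //  !D, !A.
          branch 2.1.1 (add D, A):
            ○ open, literals {A=1, D=1}.
          branch 2.1.2 (add !D, !A):
            ○ open, literals {A=0, D=0}.
      branch 2.2 (add (((C || !C) == B) && (C -> !B))):
        (((C || !C) == B) && (C -> !B)): α-rule — add ((C || !C) == B), (C -> !B).
        ((C || !C) == B): β-rule — branch into (C || !C), B  //  !(C || !C), !B.
          branch 2.2.1 (add (C || !C), B):
            (C -> !B): β-rule — branch into !C  //  !B.
              branch 2.2.1.1 (add !C):
                (C || !C): β-rule — branch into C  //  !C.
                  branch 2.2.1.1.1 (add C):
                    × closes — contains both C and !C.
                  branch 2.2.1.1.2 (add !C):
                    ○ open, literals {B=1, C=0}.
              branch 2.2.1.2 (add !B):
                × closes — contains both B and !B.
          branch 2.2.2 (add !(C || !C), !B):
            !(C || !C): α-rule — add !C, !!C.
            × closes — contains both C and !C.
3 branches closed, 4 open.
Each open branch fixes some atoms; the unmentioned ones are free. Counting distinct full assignments: branch {D=0} (B, A, C) contributes 8 new; branch {A=1, D=1} (B, C) contributes 4 new; branch {A=0, D=0} (B, C) contributes 0 new; branch {B=1, C=0} (D, A) contributes 1 new. Total: 13.

13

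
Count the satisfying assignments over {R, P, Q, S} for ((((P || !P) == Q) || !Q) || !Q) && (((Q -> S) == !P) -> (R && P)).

9

Initial set: {(((((P || !P) == Q) || !Q) || !Q) && (((Q -> S) == !P) -> (R && P)))}.
(((((P || !P) == Q) || !Q) || !Q) && (((Q -> S) == !P) -> (R && P))): α-rule — add ((((P || !P) == Q) || !Q) || !Q), (((Q -> S) == !P) -> (R && P)).
((((P || !P) == Q) || !Q) || !Q): β-rule — branch into (((P || !P) == Q) || !Q)  //  !Q.
  branch 1 (add (((P || !P) == Q) || !Q)):
    (((Q -> S) == !P) -> (R && P)): β-rule — branch into !((Q -> S) == !P)  //  (R && P).
      branch 1.1 (add !((Q -> S) == !P)):
        (((P || !P) == Q) || !Q): β-rule — branch into ((P || !P) == Q)  //  !Q.
          branch 1.1.1 (add ((P || !P) == Q)):
            !((Q -> S) == !P): β-rule — branch into (Q -> S), !!P  //  !(Q -> S), !P.
              branch 1.1.1.1 (add (Q -> S), !!P):
                ((P || !P) == Q): β-rule — branch into (P || !P), Q  //  !(P || !P), !Q.
                  branch 1.1.1.1.1 (add (P || !P), Q):
                    (Q -> S): β-rule — branch into !Q  //  S.
                      branch 1.1.1.1.1.1 (add !Q):
                        × closes — contains both Q and !Q.
                      branch 1.1.1.1.1.2 (add S):
                        (P || !P): β-rule — branch into P  //  !P.
                          branch 1.1.1.1.1.2.1 (add P):
                            ○ open, literals {P=T, Q=T, S=T}.
                          branch 1.1.1.1.1.2.2 (add !P):
                            × closes — contains both P and !P.
                  branch 1.1.1.1.2 (add !(P || !P), !Q):
                    !(P || !P): α-rule — add !P, !!P.
                    × closes — contains both P and !P.
              branch 1.1.1.2 (add !(Q -> S), !P):
                !(Q -> S): α-rule — add Q, !S.
                ((P || !P) == Q): β-rule — branch into (P || !P), Q  //  !(P || !P), !Q.
                  branch 1.1.1.2.1 (add (P || !P), Q):
                    (P || !P): β-rule — branch into P  //  !P.
                      branch 1.1.1.2.1.1 (add P):
                        × closes — contains both P and !P.
                      branch 1.1.1.2.1.2 (add !P):
                        ○ open, literals {P=F, Q=T, S=F}.
                  branch 1.1.1.2.2 (add !(P || !P), !Q):
                    × closes — contains both Q and !Q.
          branch 1.1.2 (add !Q):
            !((Q -> S) == !P): β-rule — branch into (Q -> S), !!P  //  !(Q -> S), !P.
              branch 1.1.2.1 (add (Q -> S), !!P):
                (Q -> S): β-rule — branch into !Q  //  S.
                  branch 1.1.2.1.1 (add !Q):
                    ○ open, literals {P=T, Q=F}.
                  branch 1.1.2.1.2 (add S):
                    ○ open, literals {P=T, Q=F, S=T}.
              branch 1.1.2.2 (add !(Q -> S), !P):
                !(Q -> S): α-rule — add Q, !S.
                × closes — contains both Q and !Q.
      branch 1.2 (add (R && P)):
        (R && P): α-rule — add R, P.
        (((P || !P) == Q) || !Q): β-rule — branch into ((P || !P) == Q)  //  !Q.
          branch 1.2.1 (add ((P || !P) == Q)):
            ((P || !P) == Q): β-rule — branch into (P || !P), Q  //  !(P || !P), !Q.
              branch 1.2.1.1 (add (P || !P), Q):
                (P || !P): β-rule — branch into P  //  !P.
                  branch 1.2.1.1.1 (add P):
                    ○ open, literals {P=T, Q=T, R=T}.
                  branch 1.2.1.1.2 (add !P):
                    × closes — contains both P and !P.
              branch 1.2.1.2 (add !(P || !P), !Q):
                !(P || !P): α-rule — add !P, !!P.
                × closes — contains both P and !P.
          branch 1.2.2 (add !Q):
            ○ open, literals {P=T, Q=F, R=T}.
  branch 2 (add !Q):
    (((Q -> S) == !P) -> (R && P)): β-rule — branch into !((Q -> S) == !P)  //  (R && P).
      branch 2.1 (add !((Q -> S) == !P)):
        !((Q -> S) == !P): β-rule — branch into (Q -> S), !!P  //  !(Q -> S), !P.
          branch 2.1.1 (add (Q -> S), !!P):
            (Q -> S): β-rule — branch into !Q  //  S.
              branch 2.1.1.1 (add !Q):
                ○ open, literals {P=T, Q=F}.
              branch 2.1.1.2 (add S):
                ○ open, literals {P=T, Q=F, S=T}.
          branch 2.1.2 (add !(Q -> S), !P):
            !(Q -> S): α-rule — add Q, !S.
            × closes — contains both Q and !Q.
      branch 2.2 (add (R && P)):
        (R && P): α-rule — add R, P.
        ○ open, literals {P=T, Q=F, R=T}.
9 branches closed, 9 open.
Each open branch fixes some atoms; the unmentioned ones are free. Counting distinct full assignments: branch {P=T, Q=T, S=T} (R) contributes 2 new; branch {P=F, Q=T, S=F} (R) contributes 2 new; branch {P=T, Q=F} (R, S) contributes 4 new; branch {P=T, Q=F, S=T} (R) contributes 0 new; branch {P=T, Q=T, R=T} (S) contributes 1 new; branch {P=T, Q=F, R=T} (S) contributes 0 new; branch {P=T, Q=F} (R, S) contributes 0 new; branch {P=T, Q=F, S=T} (R) contributes 0 new; branch {P=T, Q=F, R=T} (S) contributes 0 new. Total: 9.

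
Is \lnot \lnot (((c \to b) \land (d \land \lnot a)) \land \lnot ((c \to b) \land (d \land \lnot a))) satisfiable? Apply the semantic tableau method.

Unsatisfiable

Initial set: {\lnot \lnot (((c \to b) \land (d \land \lnot a)) \land \lnot ((c \to b) \land (d \land \lnot a)))}.
\lnot \lnot (((c \to b) \land (d \land \lnot a)) \land \lnot ((c \to b) \land (d \land \lnot a))): drop double negation, giving (((c \to b) \land (d \land \lnot a)) \land \lnot ((c \to b) \land (d \land \lnot a))).
(((c \to b) \land (d \land \lnot a)) \land \lnot ((c \to b) \land (d \land \lnot a))): α-rule — add ((c \to b) \land (d \land \lnot a)), \lnot ((c \to b) \land (d \land \lnot a)).
((c \to b) \land (d \land \lnot a)): α-rule — add (c \to b), (d \land \lnot a).
(d \land \lnot a): α-rule — add d, \lnot a.
\lnot ((c \to b) \land (d \land \lnot a)): β-rule — branch into \lnot (c \to b)  //  \lnot (d \land \lnot a).
  branch 1 (add \lnot (c \to b)):
    \lnot (c \to b): α-rule — add c, \lnot b.
    (c \to b): β-rule — branch into \lnot c  //  b.
      branch 1.1 (add \lnot c):
        × closes — contains both c and \lnot c.
      branch 1.2 (add b):
        × closes — contains both b and \lnot b.
  branch 2 (add \lnot (d \land \lnot a)):
    (c \to b): β-rule — branch into \lnot c  //  b.
      branch 2.1 (add \lnot c):
        \lnot (d \land \lnot a): β-rule — branch into \lnot d  //  \lnot \lnot a.
          branch 2.1.1 (add \lnot d):
            × closes — contains both d and \lnot d.
          branch 2.1.2 (add \lnot \lnot a):
            × closes — contains both a and \lnot a.
      branch 2.2 (add b):
        \lnot (d \land \lnot a): β-rule — branch into \lnot d  //  \lnot \lnot a.
          branch 2.2.1 (add \lnot d):
            × closes — contains both d and \lnot d.
          branch 2.2.2 (add \lnot \lnot a):
            × closes — contains both a and \lnot a.
All 6 branches close.
Every branch closed; the formula is unsatisfiable.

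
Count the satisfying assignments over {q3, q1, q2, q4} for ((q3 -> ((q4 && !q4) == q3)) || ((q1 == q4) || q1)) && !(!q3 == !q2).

7

Initial set: {T (((q3 -> ((q4 && !q4) == q3)) || ((q1 == q4) || q1)) && !(!q3 == !q2))}.
T (((q3 -> ((q4 && !q4) == q3)) || ((q1 == q4) || q1)) && !(!q3 == !q2)): α-rule — add T ((q3 -> ((q4 && !q4) == q3)) || ((q1 == q4) || q1)), T !(!q3 == !q2).
T ((q3 -> ((q4 && !q4) == q3)) || ((q1 == q4) || q1)): β-rule — branch into T (q3 -> ((q4 && !q4) == q3))  //  T ((q1 == q4) || q1).
  branch 1 (add T (q3 -> ((q4 && !q4) == q3))):
    T !(!q3 == !q2): β-rule — branch into T !q3, F !q2  //  F !q3, T !q2.
      branch 1.1 (add T !q3, F !q2):
        T (q3 -> ((q4 && !q4) == q3)): β-rule — branch into F q3  //  T ((q4 && !q4) == q3).
          branch 1.1.1 (add F q3):
            ○ open, literals {q2=1, q3=0}.
          branch 1.1.2 (add T ((q4 && !q4) == q3)):
            T ((q4 && !q4) == q3): β-rule — branch into T (q4 && !q4), T q3  //  F (q4 && !q4), F q3.
              branch 1.1.2.1 (add T (q4 && !q4), T q3):
                × closes — contains both q3 and !q3.
              branch 1.1.2.2 (add F (q4 && !q4), F q3):
                F (q4 && !q4): β-rule — branch into F q4  //  F !q4.
                  branch 1.1.2.2.1 (add F q4):
                    ○ open, literals {q2=1, q3=0, q4=0}.
                  branch 1.1.2.2.2 (add F !q4):
                    ○ open, literals {q2=1, q3=0, q4=1}.
      branch 1.2 (add F !q3, T !q2):
        T (q3 -> ((q4 && !q4) == q3)): β-rule — branch into F q3  //  T ((q4 && !q4) == q3).
          branch 1.2.1 (add F q3):
            × closes — contains both q3 and !q3.
          branch 1.2.2 (add T ((q4 && !q4) == q3)):
            T ((q4 && !q4) == q3): β-rule — branch into T (q4 && !q4), T q3  //  F (q4 && !q4), F q3.
              branch 1.2.2.1 (add T (q4 && !q4), T q3):
                T (q4 && !q4): α-rule — add T q4, T !q4.
                × closes — contains both q4 and !q4.
              branch 1.2.2.2 (add F (q4 && !q4), F q3):
                × closes — contains both q3 and !q3.
  branch 2 (add T ((q1 == q4) || q1)):
    T !(!q3 == !q2): β-rule — branch into T !q3, F !q2  //  F !q3, T !q2.
      branch 2.1 (add T !q3, F !q2):
        T ((q1 == q4) || q1): β-rule — branch into T (q1 == q4)  //  T q1.
          branch 2.1.1 (add T (q1 == q4)):
            T (q1 == q4): β-rule — branch into T q1, T q4  //  F q1, F q4.
              branch 2.1.1.1 (add T q1, T q4):
                ○ open, literals {q1=1, q2=1, q3=0, q4=1}.
              branch 2.1.1.2 (add F q1, F q4):
                ○ open, literals {q1=0, q2=1, q3=0, q4=0}.
          branch 2.1.2 (add T q1):
            ○ open, literals {q1=1, q2=1, q3=0}.
      branch 2.2 (add F !q3, T !q2):
        T ((q1 == q4) || q1): β-rule — branch into T (q1 == q4)  //  T q1.
          branch 2.2.1 (add T (q1 == q4)):
            T (q1 == q4): β-rule — branch into T q1, T q4  //  F q1, F q4.
              branch 2.2.1.1 (add T q1, T q4):
                ○ open, literals {q1=1, q2=0, q3=1, q4=1}.
              branch 2.2.1.2 (add F q1, F q4):
                ○ open, literals {q1=0, q2=0, q3=1, q4=0}.
          branch 2.2.2 (add T q1):
            ○ open, literals {q1=1, q2=0, q3=1}.
4 branches closed, 9 open.
Each open branch fixes some atoms; the unmentioned ones are free. Counting distinct full assignments: branch {q2=1, q3=0} (q1, q4) contributes 4 new; branch {q2=1, q3=0, q4=0} (q1) contributes 0 new; branch {q2=1, q3=0, q4=1} (q1) contributes 0 new; branch {q1=1, q2=1, q3=0, q4=1} (none free) contributes 0 new; branch {q1=0, q2=1, q3=0, q4=0} (none free) contributes 0 new; branch {q1=1, q2=1, q3=0} (q4) contributes 0 new; branch {q1=1, q2=0, q3=1, q4=1} (none free) contributes 1 new; branch {q1=0, q2=0, q3=1, q4=0} (none free) contributes 1 new; branch {q1=1, q2=0, q3=1} (q4) contributes 1 new. Total: 7.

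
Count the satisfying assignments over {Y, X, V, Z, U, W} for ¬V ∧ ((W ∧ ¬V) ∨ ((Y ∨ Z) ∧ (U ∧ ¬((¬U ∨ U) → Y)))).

Initial set: {T (¬V ∧ ((W ∧ ¬V) ∨ ((Y ∨ Z) ∧ (U ∧ ¬((¬U ∨ U) → Y)))))}.
T (¬V ∧ ((W ∧ ¬V) ∨ ((Y ∨ Z) ∧ (U ∧ ¬((¬U ∨ U) → Y))))): α-rule — add T ¬V, T ((W ∧ ¬V) ∨ ((Y ∨ Z) ∧ (U ∧ ¬((¬U ∨ U) → Y)))).
T ((W ∧ ¬V) ∨ ((Y ∨ Z) ∧ (U ∧ ¬((¬U ∨ U) → Y)))): β-rule — branch into T (W ∧ ¬V)  //  T ((Y ∨ Z) ∧ (U ∧ ¬((¬U ∨ U) → Y))).
  branch 1 (add T (W ∧ ¬V)):
    T (W ∧ ¬V): α-rule — add T W, T ¬V.
    ○ open, literals {V=F, W=T}.
  branch 2 (add T ((Y ∨ Z) ∧ (U ∧ ¬((¬U ∨ U) → Y)))):
    T ((Y ∨ Z) ∧ (U ∧ ¬((¬U ∨ U) → Y))): α-rule — add T (Y ∨ Z), T (U ∧ ¬((¬U ∨ U) → Y)).
    T (U ∧ ¬((¬U ∨ U) → Y)): α-rule — add T U, T ¬((¬U ∨ U) → Y).
    T ¬((¬U ∨ U) → Y): α-rule — add T (¬U ∨ U), F Y.
    T (Y ∨ Z): β-rule — branch into T Y  //  T Z.
      branch 2.1 (add T Y):
        × closes — contains both Y and ¬Y.
      branch 2.2 (add T Z):
        T (¬U ∨ U): β-rule — branch into T ¬U  //  T U.
          branch 2.2.1 (add T ¬U):
            × closes — contains both U and ¬U.
          branch 2.2.2 (add T U):
            ○ open, literals {U=T, V=F, Y=F, Z=T}.
2 branches closed, 2 open.
Each open branch fixes some atoms; the unmentioned ones are free. Counting distinct full assignments: branch {V=F, W=T} (Y, X, Z, U) contributes 16 new; branch {U=T, V=F, Y=F, Z=T} (X, W) contributes 2 new. Total: 18.

18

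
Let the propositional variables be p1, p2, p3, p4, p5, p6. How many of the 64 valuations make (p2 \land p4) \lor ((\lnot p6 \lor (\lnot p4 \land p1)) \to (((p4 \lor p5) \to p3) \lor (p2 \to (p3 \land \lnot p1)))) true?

61

Initial set: {T ((p2 \land p4) \lor ((\lnot p6 \lor (\lnot p4 \land p1)) \to (((p4 \lor p5) \to p3) \lor (p2 \to (p3 \land \lnot p1)))))}.
T ((p2 \land p4) \lor ((\lnot p6 \lor (\lnot p4 \land p1)) \to (((p4 \lor p5) \to p3) \lor (p2 \to (p3 \land \lnot p1))))): β-rule — branch into T (p2 \land p4)  //  T ((\lnot p6 \lor (\lnot p4 \land p1)) \to (((p4 \lor p5) \to p3) \lor (p2 \to (p3 \land \lnot p1)))).
  branch 1 (add T (p2 \land p4)):
    T (p2 \land p4): α-rule — add T p2, T p4.
    ○ open, literals {p2=T, p4=T}.
  branch 2 (add T ((\lnot p6 \lor (\lnot p4 \land p1)) \to (((p4 \lor p5) \to p3) \lor (p2 \to (p3 \land \lnot p1))))):
    T ((\lnot p6 \lor (\lnot p4 \land p1)) \to (((p4 \lor p5) \to p3) \lor (p2 \to (p3 \land \lnot p1)))): β-rule — branch into F (\lnot p6 \lor (\lnot p4 \land p1))  //  T (((p4 \lor p5) \to p3) \lor (p2 \to (p3 \land \lnot p1))).
      branch 2.1 (add F (\lnot p6 \lor (\lnot p4 \land p1))):
        F (\lnot p6 \lor (\lnot p4 \land p1)): α-rule — add F \lnot p6, F (\lnot p4 \land p1).
        F (\lnot p4 \land p1): β-rule — branch into F \lnot p4  //  F p1.
          branch 2.1.1 (add F \lnot p4):
            ○ open, literals {p4=T, p6=T}.
          branch 2.1.2 (add F p1):
            ○ open, literals {p1=F, p6=T}.
      branch 2.2 (add T (((p4 \lor p5) \to p3) \lor (p2 \to (p3 \land \lnot p1)))):
        T (((p4 \lor p5) \to p3) \lor (p2 \to (p3 \land \lnot p1))): β-rule — branch into T ((p4 \lor p5) \to p3)  //  T (p2 \to (p3 \land \lnot p1)).
          branch 2.2.1 (add T ((p4 \lor p5) \to p3)):
            T ((p4 \lor p5) \to p3): β-rule — branch into F (p4 \lor p5)  //  T p3.
              branch 2.2.1.1 (add F (p4 \lor p5)):
                F (p4 \lor p5): α-rule — add F p4, F p5.
                ○ open, literals {p4=F, p5=F}.
              branch 2.2.1.2 (add T p3):
                ○ open, literals {p3=T}.
          branch 2.2.2 (add T (p2 \to (p3 \land \lnot p1))):
            T (p2 \to (p3 \land \lnot p1)): β-rule — branch into F p2  //  T (p3 \land \lnot p1).
              branch 2.2.2.1 (add F p2):
                ○ open, literals {p2=F}.
              branch 2.2.2.2 (add T (p3 \land \lnot p1)):
                T (p3 \land \lnot p1): α-rule — add T p3, T \lnot p1.
                ○ open, literals {p1=F, p3=T}.
0 branches closed, 7 open.
Each open branch fixes some atoms; the unmentioned ones are free. Counting distinct full assignments: branch {p2=T, p4=T} (p1, p3, p5, p6) contributes 16 new; branch {p4=T, p6=T} (p1, p2, p3, p5) contributes 8 new; branch {p1=F, p6=T} (p2, p3, p4, p5) contributes 8 new; branch {p4=F, p5=F} (p1, p2, p3, p6) contributes 12 new; branch {p3=T} (p1, p2, p4, p5, p6) contributes 10 new; branch {p2=F} (p1, p3, p4, p5, p6) contributes 7 new; branch {p1=F, p3=T} (p2, p4, p5, p6) contributes 0 new. Total: 61.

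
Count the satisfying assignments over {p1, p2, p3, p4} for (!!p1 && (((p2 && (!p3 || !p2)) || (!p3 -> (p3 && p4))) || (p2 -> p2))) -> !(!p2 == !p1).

12

Initial set: {((!!p1 && (((p2 && (!p3 || !p2)) || (!p3 -> (p3 && p4))) || (p2 -> p2))) -> !(!p2 == !p1))}.
((!!p1 && (((p2 && (!p3 || !p2)) || (!p3 -> (p3 && p4))) || (p2 -> p2))) -> !(!p2 == !p1)): β-rule — branch into !(!!p1 && (((p2 && (!p3 || !p2)) || (!p3 -> (p3 && p4))) || (p2 -> p2)))  //  !(!p2 == !p1).
  branch 1 (add !(!!p1 && (((p2 && (!p3 || !p2)) || (!p3 -> (p3 && p4))) || (p2 -> p2)))):
    !(!!p1 && (((p2 && (!p3 || !p2)) || (!p3 -> (p3 && p4))) || (p2 -> p2))): β-rule — branch into !!!p1  //  !(((p2 && (!p3 || !p2)) || (!p3 -> (p3 && p4))) || (p2 -> p2)).
      branch 1.1 (add !!!p1):
        !!!p1: drop double negation, giving !p1.
        ○ open, literals {p1=false}.
      branch 1.2 (add !(((p2 && (!p3 || !p2)) || (!p3 -> (p3 && p4))) || (p2 -> p2))):
        !(((p2 && (!p3 || !p2)) || (!p3 -> (p3 && p4))) || (p2 -> p2)): α-rule — add !((p2 && (!p3 || !p2)) || (!p3 -> (p3 && p4))), !(p2 -> p2).
        !((p2 && (!p3 || !p2)) || (!p3 -> (p3 && p4))): α-rule — add !(p2 && (!p3 || !p2)), !(!p3 -> (p3 && p4)).
        !(p2 -> p2): α-rule — add p2, !p2.
        × closes — contains both p2 and !p2.
  branch 2 (add !(!p2 == !p1)):
    !(!p2 == !p1): β-rule — branch into !p2, !!p1  //  !!p2, !p1.
      branch 2.1 (add !p2, !!p1):
        ○ open, literals {p1=true, p2=false}.
      branch 2.2 (add !!p2, !p1):
        ○ open, literals {p1=false, p2=true}.
1 branch closed, 3 open.
Each open branch fixes some atoms; the unmentioned ones are free. Counting distinct full assignments: branch {p1=false} (p2, p3, p4) contributes 8 new; branch {p1=true, p2=false} (p3, p4) contributes 4 new; branch {p1=false, p2=true} (p3, p4) contributes 0 new. Total: 12.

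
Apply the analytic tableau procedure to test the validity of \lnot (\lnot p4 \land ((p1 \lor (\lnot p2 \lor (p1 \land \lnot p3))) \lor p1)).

Assume the negation and expand:
Initial set: {\lnot \lnot (\lnot p4 \land ((p1 \lor (\lnot p2 \lor (p1 \land \lnot p3))) \lor p1))}.
\lnot \lnot (\lnot p4 \land ((p1 \lor (\lnot p2 \lor (p1 \land \lnot p3))) \lor p1)): α-rule — add \lnot p4, ((p1 \lor (\lnot p2 \lor (p1 \land \lnot p3))) \lor p1).
((p1 \lor (\lnot p2 \lor (p1 \land \lnot p3))) \lor p1): β-rule — branch into (p1 \lor (\lnot p2 \lor (p1 \land \lnot p3)))  //  p1.
  branch 1 (add (p1 \lor (\lnot p2 \lor (p1 \land \lnot p3)))):
    (p1 \lor (\lnot p2 \lor (p1 \land \lnot p3))): β-rule — branch into p1  //  (\lnot p2 \lor (p1 \land \lnot p3)).
      branch 1.1 (add p1):
        ○ open, literals {p1=1, p4=0}.
      branch 1.2 (add (\lnot p2 \lor (p1 \land \lnot p3))):
        (\lnot p2 \lor (p1 \land \lnot p3)): β-rule — branch into \lnot p2  //  (p1 \land \lnot p3).
          branch 1.2.1 (add \lnot p2):
            ○ open, literals {p2=0, p4=0}.
          branch 1.2.2 (add (p1 \land \lnot p3)):
            (p1 \land \lnot p3): α-rule — add p1, \lnot p3.
            ○ open, literals {p1=1, p3=0, p4=0}.
  branch 2 (add p1):
    ○ open, literals {p1=1, p4=0}.
0 branches closed, 4 open.
An open branch gives a countermodel: p1=1, p4=0 (unmentioned atoms arbitrary); under it the original formula is false.

Not valid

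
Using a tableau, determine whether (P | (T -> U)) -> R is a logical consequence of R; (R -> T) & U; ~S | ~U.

Initial set: {R; ((R -> T) & U); (~S | ~U); ~((P | (T -> U)) -> R)}.
((R -> T) & U): α-rule — add (R -> T), U.
~((P | (T -> U)) -> R): α-rule — add (P | (T -> U)), ~R.
× closes — contains both R and ~R.
All 1 branch closes.
Every branch closed, so the premises entail the conclusion.

Yes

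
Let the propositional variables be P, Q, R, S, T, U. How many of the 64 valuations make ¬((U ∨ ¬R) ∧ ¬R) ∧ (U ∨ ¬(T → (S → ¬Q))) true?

18

Initial set: {T (¬((U ∨ ¬R) ∧ ¬R) ∧ (U ∨ ¬(T → (S → ¬Q))))}.
T (¬((U ∨ ¬R) ∧ ¬R) ∧ (U ∨ ¬(T → (S → ¬Q)))): α-rule — add T ¬((U ∨ ¬R) ∧ ¬R), T (U ∨ ¬(T → (S → ¬Q))).
T ¬((U ∨ ¬R) ∧ ¬R): β-rule — branch into F (U ∨ ¬R)  //  F ¬R.
  branch 1 (add F (U ∨ ¬R)):
    F (U ∨ ¬R): α-rule — add F U, F ¬R.
    T (U ∨ ¬(T → (S → ¬Q))): β-rule — branch into T U  //  T ¬(T → (S → ¬Q)).
      branch 1.1 (add T U):
        × closes — contains both U and ¬U.
      branch 1.2 (add T ¬(T → (S → ¬Q))):
        T ¬(T → (S → ¬Q)): α-rule — add T T, F (S → ¬Q).
        F (S → ¬Q): α-rule — add T S, F ¬Q.
        ○ open, literals {Q=1, R=1, S=1, T=1, U=0}.
  branch 2 (add F ¬R):
    T (U ∨ ¬(T → (S → ¬Q))): β-rule — branch into T U  //  T ¬(T → (S → ¬Q)).
      branch 2.1 (add T U):
        ○ open, literals {R=1, U=1}.
      branch 2.2 (add T ¬(T → (S → ¬Q))):
        T ¬(T → (S → ¬Q)): α-rule — add T T, F (S → ¬Q).
        F (S → ¬Q): α-rule — add T S, F ¬Q.
        ○ open, literals {Q=1, R=1, S=1, T=1}.
1 branch closed, 3 open.
Each open branch fixes some atoms; the unmentioned ones are free. Counting distinct full assignments: branch {Q=1, R=1, S=1, T=1, U=0} (P) contributes 2 new; branch {R=1, U=1} (P, Q, S, T) contributes 16 new; branch {Q=1, R=1, S=1, T=1} (P, U) contributes 0 new. Total: 18.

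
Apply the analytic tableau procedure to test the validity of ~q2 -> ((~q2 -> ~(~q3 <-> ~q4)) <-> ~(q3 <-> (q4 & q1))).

Assume the negation and expand:
Initial set: {~(~q2 -> ((~q2 -> ~(~q3 <-> ~q4)) <-> ~(q3 <-> (q4 & q1))))}.
~(~q2 -> ((~q2 -> ~(~q3 <-> ~q4)) <-> ~(q3 <-> (q4 & q1)))): α-rule — add ~q2, ~((~q2 -> ~(~q3 <-> ~q4)) <-> ~(q3 <-> (q4 & q1))).
~((~q2 -> ~(~q3 <-> ~q4)) <-> ~(q3 <-> (q4 & q1))): β-rule — branch into (~q2 -> ~(~q3 <-> ~q4)), ~~(q3 <-> (q4 & q1))  //  ~(~q2 -> ~(~q3 <-> ~q4)), ~(q3 <-> (q4 & q1)).
  branch 1 (add (~q2 -> ~(~q3 <-> ~q4)), ~~(q3 <-> (q4 & q1))):
    (~q2 -> ~(~q3 <-> ~q4)): β-rule — branch into ~~q2  //  ~(~q3 <-> ~q4).
      branch 1.1 (add ~~q2):
        × closes — contains both q2 and ~q2.
      branch 1.2 (add ~(~q3 <-> ~q4)):
        ~~(q3 <-> (q4 & q1)): β-rule — branch into q3, (q4 & q1)  //  ~q3, ~(q4 & q1).
          branch 1.2.1 (add q3, (q4 & q1)):
            (q4 & q1): α-rule — add q4, q1.
            ~(~q3 <-> ~q4): β-rule — branch into ~q3, ~~q4  //  ~~q3, ~q4.
              branch 1.2.1.1 (add ~q3, ~~q4):
                × closes — contains both q3 and ~q3.
              branch 1.2.1.2 (add ~~q3, ~q4):
                × closes — contains both q4 and ~q4.
          branch 1.2.2 (add ~q3, ~(q4 & q1)):
            ~(~q3 <-> ~q4): β-rule — branch into ~q3, ~~q4  //  ~~q3, ~q4.
              branch 1.2.2.1 (add ~q3, ~~q4):
                ~(q4 & q1): β-rule — branch into ~q4  //  ~q1.
                  branch 1.2.2.1.1 (add ~q4):
                    × closes — contains both q4 and ~q4.
                  branch 1.2.2.1.2 (add ~q1):
                    ○ open, literals {q1=0, q2=0, q3=0, q4=1}.
              branch 1.2.2.2 (add ~~q3, ~q4):
                × closes — contains both q3 and ~q3.
  branch 2 (add ~(~q2 -> ~(~q3 <-> ~q4)), ~(q3 <-> (q4 & q1))):
    ~(~q2 -> ~(~q3 <-> ~q4)): α-rule — add ~q2, ~~(~q3 <-> ~q4).
    ~(q3 <-> (q4 & q1)): β-rule — branch into q3, ~(q4 & q1)  //  ~q3, (q4 & q1).
      branch 2.1 (add q3, ~(q4 & q1)):
        ~~(~q3 <-> ~q4): β-rule — branch into ~q3, ~q4  //  ~~q3, ~~q4.
          branch 2.1.1 (add ~q3, ~q4):
            × closes — contains both q3 and ~q3.
          branch 2.1.2 (add ~~q3, ~~q4):
            ~(q4 & q1): β-rule — branch into ~q4  //  ~q1.
              branch 2.1.2.1 (add ~q4):
                × closes — contains both q4 and ~q4.
              branch 2.1.2.2 (add ~q1):
                ○ open, literals {q1=0, q2=0, q3=1, q4=1}.
      branch 2.2 (add ~q3, (q4 & q1)):
        (q4 & q1): α-rule — add q4, q1.
        ~~(~q3 <-> ~q4): β-rule — branch into ~q3, ~q4  //  ~~q3, ~~q4.
          branch 2.2.1 (add ~q3, ~q4):
            × closes — contains both q4 and ~q4.
          branch 2.2.2 (add ~~q3, ~~q4):
            × closes — contains both q3 and ~q3.
9 branches closed, 2 open.
An open branch gives a countermodel: q1=0, q2=0, q3=0, q4=1 (unmentioned atoms arbitrary); under it the original formula is false.

Not valid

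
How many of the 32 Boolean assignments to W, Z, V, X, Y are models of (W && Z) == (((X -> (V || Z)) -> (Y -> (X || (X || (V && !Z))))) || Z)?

Initial set: {((W && Z) == (((X -> (V || Z)) -> (Y -> (X || (X || (V && !Z))))) || Z))}.
((W && Z) == (((X -> (V || Z)) -> (Y -> (X || (X || (V && !Z))))) || Z)): β-rule — branch into (W && Z), (((X -> (V || Z)) -> (Y -> (X || (X || (V && !Z))))) || Z)  //  !(W && Z), !(((X -> (V || Z)) -> (Y -> (X || (X || (V && !Z))))) || Z).
  branch 1 (add (W && Z), (((X -> (V || Z)) -> (Y -> (X || (X || (V && !Z))))) || Z)):
    (W && Z): α-rule — add W, Z.
    (((X -> (V || Z)) -> (Y -> (X || (X || (V && !Z))))) || Z): β-rule — branch into ((X -> (V || Z)) -> (Y -> (X || (X || (V && !Z)))))  //  Z.
      branch 1.1 (add ((X -> (V || Z)) -> (Y -> (X || (X || (V && !Z)))))):
        ((X -> (V || Z)) -> (Y -> (X || (X || (V && !Z))))): β-rule — branch into !(X -> (V || Z))  //  (Y -> (X || (X || (V && !Z)))).
          branch 1.1.1 (add !(X -> (V || Z))):
            !(X -> (V || Z)): α-rule — add X, !(V || Z).
            !(V || Z): α-rule — add !V, !Z.
            × closes — contains both Z and !Z.
          branch 1.1.2 (add (Y -> (X || (X || (V && !Z))))):
            (Y -> (X || (X || (V && !Z)))): β-rule — branch into !Y  //  (X || (X || (V && !Z))).
              branch 1.1.2.1 (add !Y):
                ○ open, literals {W=T, Y=F, Z=T}.
              branch 1.1.2.2 (add (X || (X || (V && !Z)))):
                (X || (X || (V && !Z))): β-rule — branch into X  //  (X || (V && !Z)).
                  branch 1.1.2.2.1 (add X):
                    ○ open, literals {W=T, X=T, Z=T}.
                  branch 1.1.2.2.2 (add (X || (V && !Z))):
                    (X || (V && !Z)): β-rule — branch into X  //  (V && !Z).
                      branch 1.1.2.2.2.1 (add X):
                        ○ open, literals {W=T, X=T, Z=T}.
                      branch 1.1.2.2.2.2 (add (V && !Z)):
                        (V && !Z): α-rule — add V, !Z.
                        × closes — contains both Z and !Z.
      branch 1.2 (add Z):
        ○ open, literals {W=T, Z=T}.
  branch 2 (add !(W && Z), !(((X -> (V || Z)) -> (Y -> (X || (X || (V && !Z))))) || Z)):
    !(((X -> (V || Z)) -> (Y -> (X || (X || (V && !Z))))) || Z): α-rule — add !((X -> (V || Z)) -> (Y -> (X || (X || (V && !Z))))), !Z.
    !((X -> (V || Z)) -> (Y -> (X || (X || (V && !Z))))): α-rule — add (X -> (V || Z)), !(Y -> (X || (X || (V && !Z)))).
    !(Y -> (X || (X || (V && !Z)))): α-rule — add Y, !(X || (X || (V && !Z))).
    !(X || (X || (V && !Z))): α-rule — add !X, !(X || (V && !Z)).
    !(X || (V && !Z)): α-rule — add !X, !(V && !Z).
    !(W && Z): β-rule — branch into !W  //  !Z.
      branch 2.1 (add !W):
        (X -> (V || Z)): β-rule — branch into !X  //  (V || Z).
          branch 2.1.1 (add !X):
            !(V && !Z): β-rule — branch into !V  //  !!Z.
              branch 2.1.1.1 (add !V):
                ○ open, literals {V=F, W=F, X=F, Y=T, Z=F}.
              branch 2.1.1.2 (add !!Z):
                × closes — contains both Z and !Z.
          branch 2.1.2 (add (V || Z)):
            !(V && !Z): β-rule — branch into !V  //  !!Z.
              branch 2.1.2.1 (add !V):
                (V || Z): β-rule — branch into V  //  Z.
                  branch 2.1.2.1.1 (add V):
                    × closes — contains both V and !V.
                  branch 2.1.2.1.2 (add Z):
                    × closes — contains both Z and !Z.
              branch 2.1.2.2 (add !!Z):
                × closes — contains both Z and !Z.
      branch 2.2 (add !Z):
        (X -> (V || Z)): β-rule — branch into !X  //  (V || Z).
          branch 2.2.1 (add !X):
            !(V && !Z): β-rule — branch into !V  //  !!Z.
              branch 2.2.1.1 (add !V):
                ○ open, literals {V=F, X=F, Y=T, Z=F}.
              branch 2.2.1.2 (add !!Z):
                × closes — contains both Z and !Z.
          branch 2.2.2 (add (V || Z)):
            !(V && !Z): β-rule — branch into !V  //  !!Z.
              branch 2.2.2.1 (add !V):
                (V || Z): β-rule — branch into V  //  Z.
                  branch 2.2.2.1.1 (add V):
                    × closes — contains both V and !V.
                  branch 2.2.2.1.2 (add Z):
                    × closes — contains both Z and !Z.
              branch 2.2.2.2 (add !!Z):
                × closes — contains both Z and !Z.
10 branches closed, 6 open.
Each open branch fixes some atoms; the unmentioned ones are free. Counting distinct full assignments: branch {W=T, Y=F, Z=T} (V, X) contributes 4 new; branch {W=T, X=T, Z=T} (V, Y) contributes 2 new; branch {W=T, X=T, Z=T} (V, Y) contributes 0 new; branch {W=T, Z=T} (V, X, Y) contributes 2 new; branch {V=F, W=F, X=F, Y=T, Z=F} (none free) contributes 1 new; branch {V=F, X=F, Y=T, Z=F} (W) contributes 1 new. Total: 10.

10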